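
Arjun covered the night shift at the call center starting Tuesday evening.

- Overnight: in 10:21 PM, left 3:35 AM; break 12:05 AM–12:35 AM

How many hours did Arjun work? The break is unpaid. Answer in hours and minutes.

4 h 44 min

Overnight: 10:21 PM → midnight = 1 h 39 min; midnight → 3:35 AM = 3 h 35 min; span 5 h 14 min; less 30 min break → 4 h 44 min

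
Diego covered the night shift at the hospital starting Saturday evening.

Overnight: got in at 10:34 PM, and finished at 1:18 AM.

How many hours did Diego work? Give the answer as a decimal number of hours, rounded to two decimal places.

2.73 hours

Overnight: 10:34 PM → midnight = 1 h 26 min; midnight → 1:18 AM = 1 h 18 min; span 2 h 44 min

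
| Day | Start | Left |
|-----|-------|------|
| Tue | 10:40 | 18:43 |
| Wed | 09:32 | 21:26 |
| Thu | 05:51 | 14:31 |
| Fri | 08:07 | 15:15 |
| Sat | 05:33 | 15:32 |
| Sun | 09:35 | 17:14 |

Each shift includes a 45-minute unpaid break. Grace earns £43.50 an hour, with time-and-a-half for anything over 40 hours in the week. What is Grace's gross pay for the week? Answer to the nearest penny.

Tue: 10:40–18:43 = 8 h 3 min; less 45 min break → 7 h 18 min
Wed: 09:32–21:26 = 11 h 54 min; less 45 min break → 11 h 9 min
Thu: 05:51–14:31 = 8 h 40 min; less 45 min break → 7 h 55 min
Fri: 08:07–15:15 = 7 h 8 min; less 45 min break → 6 h 23 min
Sat: 05:33–15:32 = 9 h 59 min; less 45 min break → 9 h 14 min
Sun: 09:35–17:14 = 7 h 39 min; less 45 min break → 6 h 54 min
Total worked: 48 h 53 min = 2933 min.
Regular 40 h 0 min = 2400 min at £43.50/h; overtime 8 h 53 min = 533 min at £65.25/h.
Pay = (2400 × £43.50 + 533 × £65.25) ÷ 60 = £2319.64.

£2319.64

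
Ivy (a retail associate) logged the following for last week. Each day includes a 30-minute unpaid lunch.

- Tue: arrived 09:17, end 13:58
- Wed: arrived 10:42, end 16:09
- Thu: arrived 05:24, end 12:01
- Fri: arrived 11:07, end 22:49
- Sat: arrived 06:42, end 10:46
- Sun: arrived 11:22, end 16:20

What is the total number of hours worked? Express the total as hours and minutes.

34 h 29 min

Tue: 09:17–13:58 = 4 h 41 min; less 30 min break → 4 h 11 min
Wed: 10:42–16:09 = 5 h 27 min; less 30 min break → 4 h 57 min
Thu: 05:24–12:01 = 6 h 37 min; less 30 min break → 6 h 7 min
Fri: 11:07–22:49 = 11 h 42 min; less 30 min break → 11 h 12 min
Sat: 06:42–10:46 = 4 h 4 min; less 30 min break → 3 h 34 min
Sun: 11:22–16:20 = 4 h 58 min; less 30 min break → 4 h 28 min
Total: 4 h 11 min + 4 h 57 min + 6 h 7 min + 11 h 12 min + 3 h 34 min + 4 h 28 min = 34 h 29 min.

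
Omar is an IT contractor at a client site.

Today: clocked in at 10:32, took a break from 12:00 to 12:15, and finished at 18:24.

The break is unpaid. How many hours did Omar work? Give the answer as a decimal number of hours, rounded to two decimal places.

7.62 hours

Today: 10:32–18:24 = 7 h 52 min; less 15 min break → 7 h 37 min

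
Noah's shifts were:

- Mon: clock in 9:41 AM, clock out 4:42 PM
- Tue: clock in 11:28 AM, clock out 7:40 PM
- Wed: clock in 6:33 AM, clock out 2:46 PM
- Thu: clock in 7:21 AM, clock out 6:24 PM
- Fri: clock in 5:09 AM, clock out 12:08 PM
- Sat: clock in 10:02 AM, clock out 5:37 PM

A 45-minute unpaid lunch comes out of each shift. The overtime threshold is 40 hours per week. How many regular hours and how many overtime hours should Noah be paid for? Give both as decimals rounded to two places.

Mon: 9:41 AM–4:42 PM = 7 h 1 min; less 45 min break → 6 h 16 min
Tue: 11:28 AM–7:40 PM = 8 h 12 min; less 45 min break → 7 h 27 min
Wed: 6:33 AM–2:46 PM = 8 h 13 min; less 45 min break → 7 h 28 min
Thu: 7:21 AM–6:24 PM = 11 h 3 min; less 45 min break → 10 h 18 min
Fri: 5:09 AM–12:08 PM = 6 h 59 min; less 45 min break → 6 h 14 min
Sat: 10:02 AM–5:37 PM = 7 h 35 min; less 45 min break → 6 h 50 min
Total worked: 44 h 33 min = 44.55 h.
Threshold 40 h → overtime 4 h 33 min, regular 40 h 0 min.

Regular 40.00 hours, overtime 4.55 hours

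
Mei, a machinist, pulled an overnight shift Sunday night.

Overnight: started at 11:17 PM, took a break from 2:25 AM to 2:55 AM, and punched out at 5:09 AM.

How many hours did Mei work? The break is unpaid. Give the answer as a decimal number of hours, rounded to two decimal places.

5.37 hours

Overnight: 11:17 PM → midnight = 0 h 43 min; midnight → 5:09 AM = 5 h 9 min; span 5 h 52 min; less 30 min break → 5 h 22 min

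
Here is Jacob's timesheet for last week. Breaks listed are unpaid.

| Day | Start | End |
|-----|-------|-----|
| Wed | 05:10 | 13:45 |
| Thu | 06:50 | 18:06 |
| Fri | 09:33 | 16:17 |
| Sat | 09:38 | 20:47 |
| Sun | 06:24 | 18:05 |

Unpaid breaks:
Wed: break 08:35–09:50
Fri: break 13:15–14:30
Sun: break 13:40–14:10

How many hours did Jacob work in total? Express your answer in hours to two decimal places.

46.42 hours

Wed: 05:10–13:45 = 8 h 35 min; less 75 min break → 7 h 20 min
Thu: 06:50–18:06 = 11 h 16 min
Fri: 09:33–16:17 = 6 h 44 min; less 75 min break → 5 h 29 min
Sat: 09:38–20:47 = 11 h 9 min
Sun: 06:24–18:05 = 11 h 41 min; less 30 min break → 11 h 11 min
Total: 7 h 20 min + 11 h 16 min + 5 h 29 min + 11 h 9 min + 11 h 11 min = 46 h 25 min.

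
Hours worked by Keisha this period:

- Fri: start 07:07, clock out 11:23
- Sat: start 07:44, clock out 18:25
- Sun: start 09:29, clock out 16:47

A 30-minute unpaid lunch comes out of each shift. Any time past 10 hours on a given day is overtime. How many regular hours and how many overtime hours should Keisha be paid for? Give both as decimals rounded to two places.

Regular 20.57 hours, overtime 0.18 hours

Fri: 07:07–11:23 = 4 h 16 min; less 30 min break → 3 h 46 min
Sat: 07:44–18:25 = 10 h 41 min; less 30 min break → 10 h 11 min
Sun: 09:29–16:47 = 7 h 18 min; less 30 min break → 6 h 48 min
Fri reg 3 h 46 min / OT 0 h 0 min; Sat reg 10 h 0 min / OT 0 h 11 min; Sun reg 6 h 48 min / OT 0 h 0 min.
Totals: regular 20 h 34 min, overtime 0 h 11 min.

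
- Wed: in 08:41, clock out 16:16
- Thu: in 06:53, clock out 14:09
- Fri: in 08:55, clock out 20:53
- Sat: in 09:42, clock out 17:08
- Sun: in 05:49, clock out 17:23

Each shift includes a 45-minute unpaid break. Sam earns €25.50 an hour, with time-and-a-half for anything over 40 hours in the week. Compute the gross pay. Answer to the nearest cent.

Wed: 08:41–16:16 = 7 h 35 min; less 45 min break → 6 h 50 min
Thu: 06:53–14:09 = 7 h 16 min; less 45 min break → 6 h 31 min
Fri: 08:55–20:53 = 11 h 58 min; less 45 min break → 11 h 13 min
Sat: 09:42–17:08 = 7 h 26 min; less 45 min break → 6 h 41 min
Sun: 05:49–17:23 = 11 h 34 min; less 45 min break → 10 h 49 min
Total worked: 42 h 4 min = 2524 min.
Regular 40 h 0 min = 2400 min at €25.50/h; overtime 2 h 4 min = 124 min at €38.25/h.
Pay = (2400 × €25.50 + 124 × €38.25) ÷ 60 = €1099.05.

€1099.05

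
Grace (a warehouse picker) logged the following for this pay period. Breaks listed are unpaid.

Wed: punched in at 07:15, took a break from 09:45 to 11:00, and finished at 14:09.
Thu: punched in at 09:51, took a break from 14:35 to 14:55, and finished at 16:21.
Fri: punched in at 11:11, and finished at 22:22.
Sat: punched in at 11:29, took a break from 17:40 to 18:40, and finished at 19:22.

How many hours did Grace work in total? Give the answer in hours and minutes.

Wed: 07:15–14:09 = 6 h 54 min; less 75 min break → 5 h 39 min
Thu: 09:51–16:21 = 6 h 30 min; less 20 min break → 6 h 10 min
Fri: 11:11–22:22 = 11 h 11 min
Sat: 11:29–19:22 = 7 h 53 min; less 60 min break → 6 h 53 min
Total: 5 h 39 min + 6 h 10 min + 11 h 11 min + 6 h 53 min = 29 h 53 min.

29 h 53 min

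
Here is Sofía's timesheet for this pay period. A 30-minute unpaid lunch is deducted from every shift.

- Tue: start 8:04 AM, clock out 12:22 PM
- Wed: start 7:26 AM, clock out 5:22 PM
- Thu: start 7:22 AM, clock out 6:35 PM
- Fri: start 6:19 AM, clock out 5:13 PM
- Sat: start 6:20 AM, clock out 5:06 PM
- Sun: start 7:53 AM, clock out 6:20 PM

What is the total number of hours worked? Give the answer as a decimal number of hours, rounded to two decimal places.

Tue: 8:04 AM–12:22 PM = 4 h 18 min; less 30 min break → 3 h 48 min
Wed: 7:26 AM–5:22 PM = 9 h 56 min; less 30 min break → 9 h 26 min
Thu: 7:22 AM–6:35 PM = 11 h 13 min; less 30 min break → 10 h 43 min
Fri: 6:19 AM–5:13 PM = 10 h 54 min; less 30 min break → 10 h 24 min
Sat: 6:20 AM–5:06 PM = 10 h 46 min; less 30 min break → 10 h 16 min
Sun: 7:53 AM–6:20 PM = 10 h 27 min; less 30 min break → 9 h 57 min
Total: 3 h 48 min + 9 h 26 min + 10 h 43 min + 10 h 24 min + 10 h 16 min + 9 h 57 min = 54 h 34 min.

54.57 hours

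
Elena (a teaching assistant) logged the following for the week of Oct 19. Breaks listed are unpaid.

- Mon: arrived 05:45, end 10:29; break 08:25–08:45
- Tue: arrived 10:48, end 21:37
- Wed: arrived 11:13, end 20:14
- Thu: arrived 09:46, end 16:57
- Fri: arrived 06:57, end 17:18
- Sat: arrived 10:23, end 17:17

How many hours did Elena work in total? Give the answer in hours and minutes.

Mon: 05:45–10:29 = 4 h 44 min; less 20 min break → 4 h 24 min
Tue: 10:48–21:37 = 10 h 49 min
Wed: 11:13–20:14 = 9 h 1 min
Thu: 09:46–16:57 = 7 h 11 min
Fri: 06:57–17:18 = 10 h 21 min
Sat: 10:23–17:17 = 6 h 54 min
Total: 4 h 24 min + 10 h 49 min + 9 h 1 min + 7 h 11 min + 10 h 21 min + 6 h 54 min = 48 h 40 min.

48 h 40 min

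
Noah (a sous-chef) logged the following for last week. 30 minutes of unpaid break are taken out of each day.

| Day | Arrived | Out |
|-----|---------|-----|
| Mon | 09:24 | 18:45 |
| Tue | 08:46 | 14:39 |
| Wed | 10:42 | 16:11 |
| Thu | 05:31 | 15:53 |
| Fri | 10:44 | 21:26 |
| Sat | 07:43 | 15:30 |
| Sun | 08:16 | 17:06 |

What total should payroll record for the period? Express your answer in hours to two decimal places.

Mon: 09:24–18:45 = 9 h 21 min; less 30 min break → 8 h 51 min
Tue: 08:46–14:39 = 5 h 53 min; less 30 min break → 5 h 23 min
Wed: 10:42–16:11 = 5 h 29 min; less 30 min break → 4 h 59 min
Thu: 05:31–15:53 = 10 h 22 min; less 30 min break → 9 h 52 min
Fri: 10:44–21:26 = 10 h 42 min; less 30 min break → 10 h 12 min
Sat: 07:43–15:30 = 7 h 47 min; less 30 min break → 7 h 17 min
Sun: 08:16–17:06 = 8 h 50 min; less 30 min break → 8 h 20 min
Total: 8 h 51 min + 5 h 23 min + 4 h 59 min + 9 h 52 min + 10 h 12 min + 7 h 17 min + 8 h 20 min = 54 h 54 min.

54.90 hours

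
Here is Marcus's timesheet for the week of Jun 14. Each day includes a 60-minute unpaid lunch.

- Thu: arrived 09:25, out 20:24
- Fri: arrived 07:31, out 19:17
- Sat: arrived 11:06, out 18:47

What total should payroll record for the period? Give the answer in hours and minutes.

Thu: 09:25–20:24 = 10 h 59 min; less 60 min break → 9 h 59 min
Fri: 07:31–19:17 = 11 h 46 min; less 60 min break → 10 h 46 min
Sat: 11:06–18:47 = 7 h 41 min; less 60 min break → 6 h 41 min
Total: 9 h 59 min + 10 h 46 min + 6 h 41 min = 27 h 26 min.

27 h 26 min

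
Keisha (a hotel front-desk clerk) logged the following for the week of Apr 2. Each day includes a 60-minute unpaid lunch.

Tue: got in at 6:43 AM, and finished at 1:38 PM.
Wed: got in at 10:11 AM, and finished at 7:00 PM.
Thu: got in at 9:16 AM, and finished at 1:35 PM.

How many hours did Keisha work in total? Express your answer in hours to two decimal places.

17.05 hours

Tue: 6:43 AM–1:38 PM = 6 h 55 min; less 60 min break → 5 h 55 min
Wed: 10:11 AM–7:00 PM = 8 h 49 min; less 60 min break → 7 h 49 min
Thu: 9:16 AM–1:35 PM = 4 h 19 min; less 60 min break → 3 h 19 min
Total: 5 h 55 min + 7 h 49 min + 3 h 19 min = 17 h 3 min.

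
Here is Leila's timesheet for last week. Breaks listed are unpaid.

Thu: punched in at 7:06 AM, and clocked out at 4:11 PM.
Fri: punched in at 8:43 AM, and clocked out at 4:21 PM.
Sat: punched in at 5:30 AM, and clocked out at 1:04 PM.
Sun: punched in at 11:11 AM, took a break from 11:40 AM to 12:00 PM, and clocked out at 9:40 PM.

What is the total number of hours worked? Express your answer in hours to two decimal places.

Thu: 7:06 AM–4:11 PM = 9 h 5 min
Fri: 8:43 AM–4:21 PM = 7 h 38 min
Sat: 5:30 AM–1:04 PM = 7 h 34 min
Sun: 11:11 AM–9:40 PM = 10 h 29 min; less 20 min break → 10 h 9 min
Total: 9 h 5 min + 7 h 38 min + 7 h 34 min + 10 h 9 min = 34 h 26 min.

34.43 hours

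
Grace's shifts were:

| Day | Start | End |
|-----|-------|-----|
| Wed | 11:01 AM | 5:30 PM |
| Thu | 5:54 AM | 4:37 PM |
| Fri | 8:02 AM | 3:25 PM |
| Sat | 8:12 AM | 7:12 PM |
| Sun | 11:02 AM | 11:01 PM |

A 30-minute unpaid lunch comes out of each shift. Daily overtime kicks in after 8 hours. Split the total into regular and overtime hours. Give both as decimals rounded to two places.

Wed: 11:01 AM–5:30 PM = 6 h 29 min; less 30 min break → 5 h 59 min
Thu: 5:54 AM–4:37 PM = 10 h 43 min; less 30 min break → 10 h 13 min
Fri: 8:02 AM–3:25 PM = 7 h 23 min; less 30 min break → 6 h 53 min
Sat: 8:12 AM–7:12 PM = 11 h 0 min; less 30 min break → 10 h 30 min
Sun: 11:02 AM–11:01 PM = 11 h 59 min; less 30 min break → 11 h 29 min
Wed reg 5 h 59 min / OT 0 h 0 min; Thu reg 8 h 0 min / OT 2 h 13 min; Fri reg 6 h 53 min / OT 0 h 0 min; Sat reg 8 h 0 min / OT 2 h 30 min; Sun reg 8 h 0 min / OT 3 h 29 min.
Totals: regular 36 h 52 min, overtime 8 h 12 min.

Regular 36.87 hours, overtime 8.20 hours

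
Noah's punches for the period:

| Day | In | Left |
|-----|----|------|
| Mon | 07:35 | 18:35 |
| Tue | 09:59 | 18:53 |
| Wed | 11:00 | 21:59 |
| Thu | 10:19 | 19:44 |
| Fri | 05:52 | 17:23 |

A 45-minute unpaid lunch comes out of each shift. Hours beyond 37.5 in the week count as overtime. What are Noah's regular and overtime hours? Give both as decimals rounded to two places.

Mon: 07:35–18:35 = 11 h 0 min; less 45 min break → 10 h 15 min
Tue: 09:59–18:53 = 8 h 54 min; less 45 min break → 8 h 9 min
Wed: 11:00–21:59 = 10 h 59 min; less 45 min break → 10 h 14 min
Thu: 10:19–19:44 = 9 h 25 min; less 45 min break → 8 h 40 min
Fri: 05:52–17:23 = 11 h 31 min; less 45 min break → 10 h 46 min
Total worked: 48 h 4 min = 48.07 h.
Threshold 37.5 h → overtime 10 h 34 min, regular 37 h 30 min.

Regular 37.50 hours, overtime 10.57 hours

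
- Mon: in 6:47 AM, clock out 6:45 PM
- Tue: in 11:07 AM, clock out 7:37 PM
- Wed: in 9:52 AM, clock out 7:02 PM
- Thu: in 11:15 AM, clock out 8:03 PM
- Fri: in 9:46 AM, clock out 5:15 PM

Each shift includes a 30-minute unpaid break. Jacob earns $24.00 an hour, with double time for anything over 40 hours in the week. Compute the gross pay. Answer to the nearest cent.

Mon: 6:47 AM–6:45 PM = 11 h 58 min; less 30 min break → 11 h 28 min
Tue: 11:07 AM–7:37 PM = 8 h 30 min; less 30 min break → 8 h 0 min
Wed: 9:52 AM–7:02 PM = 9 h 10 min; less 30 min break → 8 h 40 min
Thu: 11:15 AM–8:03 PM = 8 h 48 min; less 30 min break → 8 h 18 min
Fri: 9:46 AM–5:15 PM = 7 h 29 min; less 30 min break → 6 h 59 min
Total worked: 43 h 25 min = 2605 min.
Regular 40 h 0 min = 2400 min at $24.00/h; overtime 3 h 25 min = 205 min at $48.00/h.
Pay = (2400 × $24.00 + 205 × $48.00) ÷ 60 = $1124.00.

$1124.00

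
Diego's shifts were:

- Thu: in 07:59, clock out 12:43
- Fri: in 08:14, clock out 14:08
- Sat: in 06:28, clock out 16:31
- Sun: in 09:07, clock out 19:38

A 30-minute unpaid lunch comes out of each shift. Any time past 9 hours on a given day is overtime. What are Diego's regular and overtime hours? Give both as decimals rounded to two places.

Regular 27.63 hours, overtime 1.57 hours

Thu: 07:59–12:43 = 4 h 44 min; less 30 min break → 4 h 14 min
Fri: 08:14–14:08 = 5 h 54 min; less 30 min break → 5 h 24 min
Sat: 06:28–16:31 = 10 h 3 min; less 30 min break → 9 h 33 min
Sun: 09:07–19:38 = 10 h 31 min; less 30 min break → 10 h 1 min
Thu reg 4 h 14 min / OT 0 h 0 min; Fri reg 5 h 24 min / OT 0 h 0 min; Sat reg 9 h 0 min / OT 0 h 33 min; Sun reg 9 h 0 min / OT 1 h 1 min.
Totals: regular 27 h 38 min, overtime 1 h 34 min.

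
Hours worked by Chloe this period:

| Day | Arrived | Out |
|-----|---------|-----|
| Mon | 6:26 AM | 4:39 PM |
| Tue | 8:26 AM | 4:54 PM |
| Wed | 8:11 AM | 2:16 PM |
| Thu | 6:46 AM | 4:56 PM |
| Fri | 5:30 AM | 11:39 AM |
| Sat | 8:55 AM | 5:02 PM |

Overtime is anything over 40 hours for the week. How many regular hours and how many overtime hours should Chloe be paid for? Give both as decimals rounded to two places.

Mon: 6:26 AM–4:39 PM = 10 h 13 min
Tue: 8:26 AM–4:54 PM = 8 h 28 min
Wed: 8:11 AM–2:16 PM = 6 h 5 min
Thu: 6:46 AM–4:56 PM = 10 h 10 min
Fri: 5:30 AM–11:39 AM = 6 h 9 min
Sat: 8:55 AM–5:02 PM = 8 h 7 min
Total worked: 49 h 12 min = 49.20 h.
Threshold 40 h → overtime 9 h 12 min, regular 40 h 0 min.

Regular 40.00 hours, overtime 9.20 hours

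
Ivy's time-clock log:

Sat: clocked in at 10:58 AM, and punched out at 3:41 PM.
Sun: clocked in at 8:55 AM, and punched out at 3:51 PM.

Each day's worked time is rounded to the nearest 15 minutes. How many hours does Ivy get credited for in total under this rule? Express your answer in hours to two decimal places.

11.75 hours

Sat: 10:58 AM–3:41 PM = 4 h 43 min → rounds to 4 h 45 min
Sun: 8:55 AM–3:51 PM = 6 h 56 min → rounds to 7 h 0 min
Total credited: 11 h 45 min.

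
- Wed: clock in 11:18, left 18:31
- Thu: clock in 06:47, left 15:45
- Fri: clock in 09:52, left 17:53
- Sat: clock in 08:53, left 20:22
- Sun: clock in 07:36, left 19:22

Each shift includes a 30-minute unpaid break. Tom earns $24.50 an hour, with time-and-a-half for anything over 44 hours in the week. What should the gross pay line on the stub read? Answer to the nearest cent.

Wed: 11:18–18:31 = 7 h 13 min; less 30 min break → 6 h 43 min
Thu: 06:47–15:45 = 8 h 58 min; less 30 min break → 8 h 28 min
Fri: 09:52–17:53 = 8 h 1 min; less 30 min break → 7 h 31 min
Sat: 08:53–20:22 = 11 h 29 min; less 30 min break → 10 h 59 min
Sun: 07:36–19:22 = 11 h 46 min; less 30 min break → 11 h 16 min
Total worked: 44 h 57 min = 2697 min.
Regular 44 h 0 min = 2640 min at $24.50/h; overtime 0 h 57 min = 57 min at $36.75/h.
Pay = (2640 × $24.50 + 57 × $36.75) ÷ 60 = $1112.91.

$1112.91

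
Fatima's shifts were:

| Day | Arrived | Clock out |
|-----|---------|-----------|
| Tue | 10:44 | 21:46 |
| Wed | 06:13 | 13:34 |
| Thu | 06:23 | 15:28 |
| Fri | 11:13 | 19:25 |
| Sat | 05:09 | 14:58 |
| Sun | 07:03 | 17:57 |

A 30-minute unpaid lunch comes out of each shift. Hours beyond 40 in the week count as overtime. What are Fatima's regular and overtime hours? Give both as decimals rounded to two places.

Regular 40.00 hours, overtime 13.38 hours

Tue: 10:44–21:46 = 11 h 2 min; less 30 min break → 10 h 32 min
Wed: 06:13–13:34 = 7 h 21 min; less 30 min break → 6 h 51 min
Thu: 06:23–15:28 = 9 h 5 min; less 30 min break → 8 h 35 min
Fri: 11:13–19:25 = 8 h 12 min; less 30 min break → 7 h 42 min
Sat: 05:09–14:58 = 9 h 49 min; less 30 min break → 9 h 19 min
Sun: 07:03–17:57 = 10 h 54 min; less 30 min break → 10 h 24 min
Total worked: 53 h 23 min = 53.38 h.
Threshold 40 h → overtime 13 h 23 min, regular 40 h 0 min.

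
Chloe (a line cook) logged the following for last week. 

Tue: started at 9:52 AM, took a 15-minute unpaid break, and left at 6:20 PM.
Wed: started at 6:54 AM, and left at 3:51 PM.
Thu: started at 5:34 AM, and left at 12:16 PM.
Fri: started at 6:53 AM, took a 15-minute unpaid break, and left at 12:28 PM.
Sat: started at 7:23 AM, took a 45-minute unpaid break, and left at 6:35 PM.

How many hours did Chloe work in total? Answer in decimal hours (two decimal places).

Tue: 9:52 AM–6:20 PM = 8 h 28 min; less 15 min break → 8 h 13 min
Wed: 6:54 AM–3:51 PM = 8 h 57 min
Thu: 5:34 AM–12:16 PM = 6 h 42 min
Fri: 6:53 AM–12:28 PM = 5 h 35 min; less 15 min break → 5 h 20 min
Sat: 7:23 AM–6:35 PM = 11 h 12 min; less 45 min break → 10 h 27 min
Total: 8 h 13 min + 8 h 57 min + 6 h 42 min + 5 h 20 min + 10 h 27 min = 39 h 39 min.

39.65 hours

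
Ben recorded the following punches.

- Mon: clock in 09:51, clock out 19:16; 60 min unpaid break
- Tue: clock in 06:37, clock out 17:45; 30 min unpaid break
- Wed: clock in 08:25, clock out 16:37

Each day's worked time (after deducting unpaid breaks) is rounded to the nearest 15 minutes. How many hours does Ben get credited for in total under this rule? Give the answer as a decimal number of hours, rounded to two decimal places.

Mon: 09:51–19:16 = 9 h 25 min − 60 min = 8 h 25 min → rounds to 8 h 30 min
Tue: 06:37–17:45 = 11 h 8 min − 30 min = 10 h 38 min → rounds to 10 h 45 min
Wed: 08:25–16:37 = 8 h 12 min → rounds to 8 h 15 min
Total credited: 27 h 30 min.

27.50 hours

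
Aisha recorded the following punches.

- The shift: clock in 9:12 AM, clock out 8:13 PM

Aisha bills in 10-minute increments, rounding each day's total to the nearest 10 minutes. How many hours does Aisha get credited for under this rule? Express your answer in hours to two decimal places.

The shift: 9:12 AM–8:13 PM = 11 h 1 min → rounds to 11 h 0 min

11.00 hours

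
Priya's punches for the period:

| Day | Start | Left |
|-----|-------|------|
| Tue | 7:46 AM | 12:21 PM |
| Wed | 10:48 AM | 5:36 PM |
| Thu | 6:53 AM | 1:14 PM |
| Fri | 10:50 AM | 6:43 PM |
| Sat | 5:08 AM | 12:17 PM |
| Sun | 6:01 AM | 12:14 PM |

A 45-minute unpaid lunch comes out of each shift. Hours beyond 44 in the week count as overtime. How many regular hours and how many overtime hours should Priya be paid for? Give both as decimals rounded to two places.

Regular 34.48 hours, overtime 0.00 hours

Tue: 7:46 AM–12:21 PM = 4 h 35 min; less 45 min break → 3 h 50 min
Wed: 10:48 AM–5:36 PM = 6 h 48 min; less 45 min break → 6 h 3 min
Thu: 6:53 AM–1:14 PM = 6 h 21 min; less 45 min break → 5 h 36 min
Fri: 10:50 AM–6:43 PM = 7 h 53 min; less 45 min break → 7 h 8 min
Sat: 5:08 AM–12:17 PM = 7 h 9 min; less 45 min break → 6 h 24 min
Sun: 6:01 AM–12:14 PM = 6 h 13 min; less 45 min break → 5 h 28 min
Total worked: 34 h 29 min = 34.48 h.
Threshold 44 h → overtime 0 h 0 min, regular 34 h 29 min.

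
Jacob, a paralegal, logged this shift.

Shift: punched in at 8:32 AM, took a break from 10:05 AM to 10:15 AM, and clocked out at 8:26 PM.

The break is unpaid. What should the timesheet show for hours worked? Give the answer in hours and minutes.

11 h 44 min

Shift: 8:32 AM–8:26 PM = 11 h 54 min; less 10 min break → 11 h 44 min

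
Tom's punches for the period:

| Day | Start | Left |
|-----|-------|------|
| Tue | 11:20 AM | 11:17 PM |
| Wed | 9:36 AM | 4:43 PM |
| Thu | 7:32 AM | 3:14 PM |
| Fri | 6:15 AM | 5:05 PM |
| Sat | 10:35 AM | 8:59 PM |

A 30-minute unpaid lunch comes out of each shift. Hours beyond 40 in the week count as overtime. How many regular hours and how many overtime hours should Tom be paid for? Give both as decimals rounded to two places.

Tue: 11:20 AM–11:17 PM = 11 h 57 min; less 30 min break → 11 h 27 min
Wed: 9:36 AM–4:43 PM = 7 h 7 min; less 30 min break → 6 h 37 min
Thu: 7:32 AM–3:14 PM = 7 h 42 min; less 30 min break → 7 h 12 min
Fri: 6:15 AM–5:05 PM = 10 h 50 min; less 30 min break → 10 h 20 min
Sat: 10:35 AM–8:59 PM = 10 h 24 min; less 30 min break → 9 h 54 min
Total worked: 45 h 30 min = 45.50 h.
Threshold 40 h → overtime 5 h 30 min, regular 40 h 0 min.

Regular 40.00 hours, overtime 5.50 hours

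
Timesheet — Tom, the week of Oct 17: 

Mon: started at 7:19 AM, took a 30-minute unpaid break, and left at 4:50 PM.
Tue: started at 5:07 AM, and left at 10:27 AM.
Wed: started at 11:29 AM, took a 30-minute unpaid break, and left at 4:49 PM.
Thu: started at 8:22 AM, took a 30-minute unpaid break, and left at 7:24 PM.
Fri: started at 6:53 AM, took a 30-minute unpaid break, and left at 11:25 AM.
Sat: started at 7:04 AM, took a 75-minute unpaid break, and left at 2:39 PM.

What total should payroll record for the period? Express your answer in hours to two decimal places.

Mon: 7:19 AM–4:50 PM = 9 h 31 min; less 30 min break → 9 h 1 min
Tue: 5:07 AM–10:27 AM = 5 h 20 min
Wed: 11:29 AM–4:49 PM = 5 h 20 min; less 30 min break → 4 h 50 min
Thu: 8:22 AM–7:24 PM = 11 h 2 min; less 30 min break → 10 h 32 min
Fri: 6:53 AM–11:25 AM = 4 h 32 min; less 30 min break → 4 h 2 min
Sat: 7:04 AM–2:39 PM = 7 h 35 min; less 75 min break → 6 h 20 min
Total: 9 h 1 min + 5 h 20 min + 4 h 50 min + 10 h 32 min + 4 h 2 min + 6 h 20 min = 40 h 5 min.

40.08 hours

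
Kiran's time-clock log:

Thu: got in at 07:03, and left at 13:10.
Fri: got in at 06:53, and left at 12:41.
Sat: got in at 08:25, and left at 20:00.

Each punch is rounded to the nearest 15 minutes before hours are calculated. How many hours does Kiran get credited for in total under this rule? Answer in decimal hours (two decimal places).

23.50 hours

Thu: in 07:03→07:00, out 13:10→13:15; 6 h 15 min
Fri: in 06:53→07:00, out 12:41→12:45; 5 h 45 min
Sat: in 08:25→08:30, out 20:00→20:00; 11 h 30 min
Total credited: 23 h 30 min.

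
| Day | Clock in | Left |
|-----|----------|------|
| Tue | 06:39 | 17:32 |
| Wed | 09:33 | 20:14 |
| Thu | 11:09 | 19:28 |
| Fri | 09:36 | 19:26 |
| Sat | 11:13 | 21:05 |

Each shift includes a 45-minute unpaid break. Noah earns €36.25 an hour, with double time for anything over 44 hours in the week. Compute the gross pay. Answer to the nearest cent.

€1727.92

Tue: 06:39–17:32 = 10 h 53 min; less 45 min break → 10 h 8 min
Wed: 09:33–20:14 = 10 h 41 min; less 45 min break → 9 h 56 min
Thu: 11:09–19:28 = 8 h 19 min; less 45 min break → 7 h 34 min
Fri: 09:36–19:26 = 9 h 50 min; less 45 min break → 9 h 5 min
Sat: 11:13–21:05 = 9 h 52 min; less 45 min break → 9 h 7 min
Total worked: 45 h 50 min = 2750 min.
Regular 44 h 0 min = 2640 min at €36.25/h; overtime 1 h 50 min = 110 min at €72.50/h.
Pay = (2640 × €36.25 + 110 × €72.50) ÷ 60 = €1727.92.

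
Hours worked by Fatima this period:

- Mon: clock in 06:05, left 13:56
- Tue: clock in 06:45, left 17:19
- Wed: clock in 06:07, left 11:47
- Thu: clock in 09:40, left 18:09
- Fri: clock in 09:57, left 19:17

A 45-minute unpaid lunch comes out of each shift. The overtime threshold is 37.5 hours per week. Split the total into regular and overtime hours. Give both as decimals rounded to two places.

Mon: 06:05–13:56 = 7 h 51 min; less 45 min break → 7 h 6 min
Tue: 06:45–17:19 = 10 h 34 min; less 45 min break → 9 h 49 min
Wed: 06:07–11:47 = 5 h 40 min; less 45 min break → 4 h 55 min
Thu: 09:40–18:09 = 8 h 29 min; less 45 min break → 7 h 44 min
Fri: 09:57–19:17 = 9 h 20 min; less 45 min break → 8 h 35 min
Total worked: 38 h 9 min = 38.15 h.
Threshold 37.5 h → overtime 0 h 39 min, regular 37 h 30 min.

Regular 37.50 hours, overtime 0.65 hours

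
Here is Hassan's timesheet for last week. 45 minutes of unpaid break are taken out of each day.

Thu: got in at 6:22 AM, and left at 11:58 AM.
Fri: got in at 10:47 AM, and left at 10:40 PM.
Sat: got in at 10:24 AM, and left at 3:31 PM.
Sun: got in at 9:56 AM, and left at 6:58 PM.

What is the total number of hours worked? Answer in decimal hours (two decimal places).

Thu: 6:22 AM–11:58 AM = 5 h 36 min; less 45 min break → 4 h 51 min
Fri: 10:47 AM–10:40 PM = 11 h 53 min; less 45 min break → 11 h 8 min
Sat: 10:24 AM–3:31 PM = 5 h 7 min; less 45 min break → 4 h 22 min
Sun: 9:56 AM–6:58 PM = 9 h 2 min; less 45 min break → 8 h 17 min
Total: 4 h 51 min + 11 h 8 min + 4 h 22 min + 8 h 17 min = 28 h 38 min.

28.63 hours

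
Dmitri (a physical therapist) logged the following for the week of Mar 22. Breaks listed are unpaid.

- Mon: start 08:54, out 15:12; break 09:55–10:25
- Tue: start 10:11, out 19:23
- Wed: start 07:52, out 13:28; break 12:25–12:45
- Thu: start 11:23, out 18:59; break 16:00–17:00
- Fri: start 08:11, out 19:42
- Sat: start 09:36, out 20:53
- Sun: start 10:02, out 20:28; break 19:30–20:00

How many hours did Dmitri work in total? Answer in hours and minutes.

59 h 36 min

Mon: 08:54–15:12 = 6 h 18 min; less 30 min break → 5 h 48 min
Tue: 10:11–19:23 = 9 h 12 min
Wed: 07:52–13:28 = 5 h 36 min; less 20 min break → 5 h 16 min
Thu: 11:23–18:59 = 7 h 36 min; less 60 min break → 6 h 36 min
Fri: 08:11–19:42 = 11 h 31 min
Sat: 09:36–20:53 = 11 h 17 min
Sun: 10:02–20:28 = 10 h 26 min; less 30 min break → 9 h 56 min
Total: 5 h 48 min + 9 h 12 min + 5 h 16 min + 6 h 36 min + 11 h 31 min + 11 h 17 min + 9 h 56 min = 59 h 36 min.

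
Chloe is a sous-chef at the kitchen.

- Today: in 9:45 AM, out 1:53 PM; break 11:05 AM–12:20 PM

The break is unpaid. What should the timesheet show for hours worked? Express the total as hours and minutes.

2 h 53 min

Today: 9:45 AM–1:53 PM = 4 h 8 min; less 75 min break → 2 h 53 min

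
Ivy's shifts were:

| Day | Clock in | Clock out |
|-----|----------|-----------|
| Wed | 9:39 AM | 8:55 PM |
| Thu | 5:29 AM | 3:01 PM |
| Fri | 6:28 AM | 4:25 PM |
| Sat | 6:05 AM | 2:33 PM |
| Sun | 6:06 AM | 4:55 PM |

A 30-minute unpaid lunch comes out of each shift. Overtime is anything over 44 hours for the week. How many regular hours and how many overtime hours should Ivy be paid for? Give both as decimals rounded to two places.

Regular 44.00 hours, overtime 3.53 hours

Wed: 9:39 AM–8:55 PM = 11 h 16 min; less 30 min break → 10 h 46 min
Thu: 5:29 AM–3:01 PM = 9 h 32 min; less 30 min break → 9 h 2 min
Fri: 6:28 AM–4:25 PM = 9 h 57 min; less 30 min break → 9 h 27 min
Sat: 6:05 AM–2:33 PM = 8 h 28 min; less 30 min break → 7 h 58 min
Sun: 6:06 AM–4:55 PM = 10 h 49 min; less 30 min break → 10 h 19 min
Total worked: 47 h 32 min = 47.53 h.
Threshold 44 h → overtime 3 h 32 min, regular 44 h 0 min.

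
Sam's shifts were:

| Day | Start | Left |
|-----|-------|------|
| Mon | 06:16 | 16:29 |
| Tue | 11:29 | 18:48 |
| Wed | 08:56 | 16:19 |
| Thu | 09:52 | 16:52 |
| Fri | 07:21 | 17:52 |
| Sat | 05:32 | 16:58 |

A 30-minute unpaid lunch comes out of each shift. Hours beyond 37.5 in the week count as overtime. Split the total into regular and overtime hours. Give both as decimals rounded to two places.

Mon: 06:16–16:29 = 10 h 13 min; less 30 min break → 9 h 43 min
Tue: 11:29–18:48 = 7 h 19 min; less 30 min break → 6 h 49 min
Wed: 08:56–16:19 = 7 h 23 min; less 30 min break → 6 h 53 min
Thu: 09:52–16:52 = 7 h 0 min; less 30 min break → 6 h 30 min
Fri: 07:21–17:52 = 10 h 31 min; less 30 min break → 10 h 1 min
Sat: 05:32–16:58 = 11 h 26 min; less 30 min break → 10 h 56 min
Total worked: 50 h 52 min = 50.87 h.
Threshold 37.5 h → overtime 13 h 22 min, regular 37 h 30 min.

Regular 37.50 hours, overtime 13.37 hours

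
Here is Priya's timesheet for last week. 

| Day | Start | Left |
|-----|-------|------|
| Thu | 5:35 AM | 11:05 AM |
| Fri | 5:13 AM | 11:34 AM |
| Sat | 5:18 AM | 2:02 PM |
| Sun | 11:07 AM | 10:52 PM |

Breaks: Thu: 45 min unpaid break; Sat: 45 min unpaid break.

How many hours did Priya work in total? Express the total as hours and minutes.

30 h 50 min

Thu: 5:35 AM–11:05 AM = 5 h 30 min; less 45 min break → 4 h 45 min
Fri: 5:13 AM–11:34 AM = 6 h 21 min
Sat: 5:18 AM–2:02 PM = 8 h 44 min; less 45 min break → 7 h 59 min
Sun: 11:07 AM–10:52 PM = 11 h 45 min
Total: 4 h 45 min + 6 h 21 min + 7 h 59 min + 11 h 45 min = 30 h 50 min.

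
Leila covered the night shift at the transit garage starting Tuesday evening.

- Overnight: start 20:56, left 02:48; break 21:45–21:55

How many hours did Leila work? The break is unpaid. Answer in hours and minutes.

5 h 42 min

Overnight: 20:56 → midnight = 3 h 4 min; midnight → 02:48 = 2 h 48 min; span 5 h 52 min; less 10 min break → 5 h 42 min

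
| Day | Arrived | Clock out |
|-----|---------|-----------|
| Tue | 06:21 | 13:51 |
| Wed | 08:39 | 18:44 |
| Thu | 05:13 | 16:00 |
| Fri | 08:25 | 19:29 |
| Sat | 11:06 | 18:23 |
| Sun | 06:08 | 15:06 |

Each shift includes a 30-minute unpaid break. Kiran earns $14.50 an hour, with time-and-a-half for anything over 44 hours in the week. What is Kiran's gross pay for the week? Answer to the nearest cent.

Tue: 06:21–13:51 = 7 h 30 min; less 30 min break → 7 h 0 min
Wed: 08:39–18:44 = 10 h 5 min; less 30 min break → 9 h 35 min
Thu: 05:13–16:00 = 10 h 47 min; less 30 min break → 10 h 17 min
Fri: 08:25–19:29 = 11 h 4 min; less 30 min break → 10 h 34 min
Sat: 11:06–18:23 = 7 h 17 min; less 30 min break → 6 h 47 min
Sun: 06:08–15:06 = 8 h 58 min; less 30 min break → 8 h 28 min
Total worked: 52 h 41 min = 3161 min.
Regular 44 h 0 min = 2640 min at $14.50/h; overtime 8 h 41 min = 521 min at $21.75/h.
Pay = (2640 × $14.50 + 521 × $21.75) ÷ 60 = $826.86.

$826.86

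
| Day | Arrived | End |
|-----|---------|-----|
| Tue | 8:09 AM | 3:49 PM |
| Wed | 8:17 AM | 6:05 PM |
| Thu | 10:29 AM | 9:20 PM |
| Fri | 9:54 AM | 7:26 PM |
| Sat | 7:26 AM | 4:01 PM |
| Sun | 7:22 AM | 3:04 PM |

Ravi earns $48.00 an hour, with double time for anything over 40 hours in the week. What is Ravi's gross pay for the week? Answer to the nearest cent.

$3276.80

Tue: 8:09 AM–3:49 PM = 7 h 40 min
Wed: 8:17 AM–6:05 PM = 9 h 48 min
Thu: 10:29 AM–9:20 PM = 10 h 51 min
Fri: 9:54 AM–7:26 PM = 9 h 32 min
Sat: 7:26 AM–4:01 PM = 8 h 35 min
Sun: 7:22 AM–3:04 PM = 7 h 42 min
Total worked: 54 h 8 min = 3248 min.
Regular 40 h 0 min = 2400 min at $48.00/h; overtime 14 h 8 min = 848 min at $96.00/h.
Pay = (2400 × $48.00 + 848 × $96.00) ÷ 60 = $3276.80.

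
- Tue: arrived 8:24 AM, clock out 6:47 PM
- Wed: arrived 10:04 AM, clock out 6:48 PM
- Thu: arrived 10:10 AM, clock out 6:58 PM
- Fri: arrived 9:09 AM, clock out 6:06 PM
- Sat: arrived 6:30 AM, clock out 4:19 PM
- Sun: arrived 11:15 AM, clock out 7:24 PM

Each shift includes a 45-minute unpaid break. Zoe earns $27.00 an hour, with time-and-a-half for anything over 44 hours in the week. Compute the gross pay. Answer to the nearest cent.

$1444.50

Tue: 8:24 AM–6:47 PM = 10 h 23 min; less 45 min break → 9 h 38 min
Wed: 10:04 AM–6:48 PM = 8 h 44 min; less 45 min break → 7 h 59 min
Thu: 10:10 AM–6:58 PM = 8 h 48 min; less 45 min break → 8 h 3 min
Fri: 9:09 AM–6:06 PM = 8 h 57 min; less 45 min break → 8 h 12 min
Sat: 6:30 AM–4:19 PM = 9 h 49 min; less 45 min break → 9 h 4 min
Sun: 11:15 AM–7:24 PM = 8 h 9 min; less 45 min break → 7 h 24 min
Total worked: 50 h 20 min = 3020 min.
Regular 44 h 0 min = 2640 min at $27.00/h; overtime 6 h 20 min = 380 min at $40.50/h.
Pay = (2640 × $27.00 + 380 × $40.50) ÷ 60 = $1444.50.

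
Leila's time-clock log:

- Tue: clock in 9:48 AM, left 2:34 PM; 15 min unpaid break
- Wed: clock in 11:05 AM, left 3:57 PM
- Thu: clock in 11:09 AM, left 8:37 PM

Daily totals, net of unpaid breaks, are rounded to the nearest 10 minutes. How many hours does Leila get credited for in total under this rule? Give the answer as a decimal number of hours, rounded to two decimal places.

Tue: 9:48 AM–2:34 PM = 4 h 46 min − 15 min = 4 h 31 min → rounds to 4 h 30 min
Wed: 11:05 AM–3:57 PM = 4 h 52 min → rounds to 4 h 50 min
Thu: 11:09 AM–8:37 PM = 9 h 28 min → rounds to 9 h 30 min
Total credited: 18 h 50 min.

18.83 hours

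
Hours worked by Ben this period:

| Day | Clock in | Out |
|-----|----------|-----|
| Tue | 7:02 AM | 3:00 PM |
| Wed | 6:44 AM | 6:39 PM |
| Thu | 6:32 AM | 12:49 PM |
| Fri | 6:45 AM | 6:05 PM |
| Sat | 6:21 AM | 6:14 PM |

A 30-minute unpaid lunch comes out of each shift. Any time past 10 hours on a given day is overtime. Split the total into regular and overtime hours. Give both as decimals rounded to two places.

Regular 43.25 hours, overtime 3.63 hours

Tue: 7:02 AM–3:00 PM = 7 h 58 min; less 30 min break → 7 h 28 min
Wed: 6:44 AM–6:39 PM = 11 h 55 min; less 30 min break → 11 h 25 min
Thu: 6:32 AM–12:49 PM = 6 h 17 min; less 30 min break → 5 h 47 min
Fri: 6:45 AM–6:05 PM = 11 h 20 min; less 30 min break → 10 h 50 min
Sat: 6:21 AM–6:14 PM = 11 h 53 min; less 30 min break → 11 h 23 min
Tue reg 7 h 28 min / OT 0 h 0 min; Wed reg 10 h 0 min / OT 1 h 25 min; Thu reg 5 h 47 min / OT 0 h 0 min; Fri reg 10 h 0 min / OT 0 h 50 min; Sat reg 10 h 0 min / OT 1 h 23 min.
Totals: regular 43 h 15 min, overtime 3 h 38 min.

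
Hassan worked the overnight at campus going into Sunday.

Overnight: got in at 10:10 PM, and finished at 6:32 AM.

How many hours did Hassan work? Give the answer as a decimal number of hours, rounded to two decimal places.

Overnight: 10:10 PM → midnight = 1 h 50 min; midnight → 6:32 AM = 6 h 32 min; span 8 h 22 min

8.37 hours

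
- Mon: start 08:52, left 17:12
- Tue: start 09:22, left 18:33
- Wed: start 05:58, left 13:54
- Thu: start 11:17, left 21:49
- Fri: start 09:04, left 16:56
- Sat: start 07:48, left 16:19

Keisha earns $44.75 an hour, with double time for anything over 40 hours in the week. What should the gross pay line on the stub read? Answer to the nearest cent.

Mon: 08:52–17:12 = 8 h 20 min
Tue: 09:22–18:33 = 9 h 11 min
Wed: 05:58–13:54 = 7 h 56 min
Thu: 11:17–21:49 = 10 h 32 min
Fri: 09:04–16:56 = 7 h 52 min
Sat: 07:48–16:19 = 8 h 31 min
Total worked: 52 h 22 min = 3142 min.
Regular 40 h 0 min = 2400 min at $44.75/h; overtime 12 h 22 min = 742 min at $89.50/h.
Pay = (2400 × $44.75 + 742 × $89.50) ÷ 60 = $2896.82.

$2896.82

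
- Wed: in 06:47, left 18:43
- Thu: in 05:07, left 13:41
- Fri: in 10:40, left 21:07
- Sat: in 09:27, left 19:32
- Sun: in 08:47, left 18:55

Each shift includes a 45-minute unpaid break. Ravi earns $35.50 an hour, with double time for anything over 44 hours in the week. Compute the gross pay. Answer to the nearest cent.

$1804.58

Wed: 06:47–18:43 = 11 h 56 min; less 45 min break → 11 h 11 min
Thu: 05:07–13:41 = 8 h 34 min; less 45 min break → 7 h 49 min
Fri: 10:40–21:07 = 10 h 27 min; less 45 min break → 9 h 42 min
Sat: 09:27–19:32 = 10 h 5 min; less 45 min break → 9 h 20 min
Sun: 08:47–18:55 = 10 h 8 min; less 45 min break → 9 h 23 min
Total worked: 47 h 25 min = 2845 min.
Regular 44 h 0 min = 2640 min at $35.50/h; overtime 3 h 25 min = 205 min at $71.00/h.
Pay = (2640 × $35.50 + 205 × $71.00) ÷ 60 = $1804.58.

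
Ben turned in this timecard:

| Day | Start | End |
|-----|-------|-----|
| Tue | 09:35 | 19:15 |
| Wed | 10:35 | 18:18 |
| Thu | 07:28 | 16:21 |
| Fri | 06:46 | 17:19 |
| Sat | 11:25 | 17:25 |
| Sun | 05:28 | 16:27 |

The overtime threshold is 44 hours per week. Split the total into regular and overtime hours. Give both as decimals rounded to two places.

Tue: 09:35–19:15 = 9 h 40 min
Wed: 10:35–18:18 = 7 h 43 min
Thu: 07:28–16:21 = 8 h 53 min
Fri: 06:46–17:19 = 10 h 33 min
Sat: 11:25–17:25 = 6 h 0 min
Sun: 05:28–16:27 = 10 h 59 min
Total worked: 53 h 48 min = 53.80 h.
Threshold 44 h → overtime 9 h 48 min, regular 44 h 0 min.

Regular 44.00 hours, overtime 9.80 hours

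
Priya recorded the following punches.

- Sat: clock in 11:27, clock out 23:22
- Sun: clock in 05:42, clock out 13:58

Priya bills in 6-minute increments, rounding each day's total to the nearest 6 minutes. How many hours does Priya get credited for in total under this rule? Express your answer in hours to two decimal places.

Sat: 11:27–23:22 = 11 h 55 min → rounds to 11 h 54 min
Sun: 05:42–13:58 = 8 h 16 min → rounds to 8 h 18 min
Total credited: 20 h 12 min.

20.20 hours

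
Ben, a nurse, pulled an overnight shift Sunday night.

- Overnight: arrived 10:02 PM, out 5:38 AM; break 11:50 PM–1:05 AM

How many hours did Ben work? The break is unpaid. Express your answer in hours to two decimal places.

6.35 hours

Overnight: 10:02 PM → midnight = 1 h 58 min; midnight → 5:38 AM = 5 h 38 min; span 7 h 36 min; less 75 min break → 6 h 21 min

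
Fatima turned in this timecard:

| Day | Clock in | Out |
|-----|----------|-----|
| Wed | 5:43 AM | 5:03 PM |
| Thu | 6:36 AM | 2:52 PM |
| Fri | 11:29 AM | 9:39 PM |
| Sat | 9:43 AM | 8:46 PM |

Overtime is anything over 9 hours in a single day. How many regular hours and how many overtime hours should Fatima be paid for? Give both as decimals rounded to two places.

Wed: 5:43 AM–5:03 PM = 11 h 20 min
Thu: 6:36 AM–2:52 PM = 8 h 16 min
Fri: 11:29 AM–9:39 PM = 10 h 10 min
Sat: 9:43 AM–8:46 PM = 11 h 3 min
Wed reg 9 h 0 min / OT 2 h 20 min; Thu reg 8 h 16 min / OT 0 h 0 min; Fri reg 9 h 0 min / OT 1 h 10 min; Sat reg 9 h 0 min / OT 2 h 3 min.
Totals: regular 35 h 16 min, overtime 5 h 33 min.

Regular 35.27 hours, overtime 5.55 hours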